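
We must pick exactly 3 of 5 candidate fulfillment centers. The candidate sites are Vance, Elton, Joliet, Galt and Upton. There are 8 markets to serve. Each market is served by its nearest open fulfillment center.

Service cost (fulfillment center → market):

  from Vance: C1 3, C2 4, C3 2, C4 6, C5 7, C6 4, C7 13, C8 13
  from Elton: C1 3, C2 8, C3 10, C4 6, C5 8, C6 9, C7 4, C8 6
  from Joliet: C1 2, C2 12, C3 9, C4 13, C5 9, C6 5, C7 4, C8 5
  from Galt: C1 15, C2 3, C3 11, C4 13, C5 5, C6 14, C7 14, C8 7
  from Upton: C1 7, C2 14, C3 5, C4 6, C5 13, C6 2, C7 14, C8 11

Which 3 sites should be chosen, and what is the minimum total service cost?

Choose Vance, Joliet and Galt; total service cost 31.

With exactly 3 open, each market uses its cheapest among the chosen.
{Vance, Joliet, Galt}: C1→Joliet 2, C2→Galt 3, C3→Vance 2, C4→Vance 6, C5→Galt 5, C6→Vance 4, C7→Joliet 4, C8→Joliet 5. Service cost 31.
{Vance, Joliet, Upton}: service cost 32
{Joliet, Galt, Upton}: service cost 32
Among all 10 size-3 choices, {Vance, Joliet, Galt} is lowest.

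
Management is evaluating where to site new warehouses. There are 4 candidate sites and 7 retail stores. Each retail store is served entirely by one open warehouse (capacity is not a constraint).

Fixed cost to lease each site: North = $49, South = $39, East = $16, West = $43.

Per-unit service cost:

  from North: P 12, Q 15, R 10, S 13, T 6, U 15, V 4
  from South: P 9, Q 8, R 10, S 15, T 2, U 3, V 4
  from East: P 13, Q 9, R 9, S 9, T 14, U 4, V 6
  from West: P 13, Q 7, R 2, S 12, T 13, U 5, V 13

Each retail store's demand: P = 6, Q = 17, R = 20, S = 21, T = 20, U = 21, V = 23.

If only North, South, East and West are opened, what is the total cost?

Total cost: 744

Each retail store is assigned to its cheapest site among the open ones.
{North, South, East, West}: P→South 9·6=54, Q→West 7·17=119, R→West 2·20=40, S→East 9·21=189, T→South 2·20=40, U→South 3·21=63, V→North 4·23=92. Service 597; fixed 147; total 744.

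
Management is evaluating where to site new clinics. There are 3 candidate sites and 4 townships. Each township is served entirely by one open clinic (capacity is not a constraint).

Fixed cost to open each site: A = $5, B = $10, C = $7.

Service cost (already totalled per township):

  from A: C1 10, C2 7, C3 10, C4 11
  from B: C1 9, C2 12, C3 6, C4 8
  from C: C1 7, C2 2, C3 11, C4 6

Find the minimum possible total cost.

For any fixed open set, each township goes to its cheapest open site; total = fixed + service.
{C}: C1→C 7, C2→C 2, C3→C 11, C4→C 6. Service 26; fixed 7; total 33.
{A, C}: service 25 + fixed 12 = 37
{B, C}: C1→C 7, C2→C 2, C3→B 6, C4→C 6. Service 21; fixed 17; total 38.
{A, B, C}: service 21 + fixed 22 = 43
No other subset beats 33.

Minimum total cost: 33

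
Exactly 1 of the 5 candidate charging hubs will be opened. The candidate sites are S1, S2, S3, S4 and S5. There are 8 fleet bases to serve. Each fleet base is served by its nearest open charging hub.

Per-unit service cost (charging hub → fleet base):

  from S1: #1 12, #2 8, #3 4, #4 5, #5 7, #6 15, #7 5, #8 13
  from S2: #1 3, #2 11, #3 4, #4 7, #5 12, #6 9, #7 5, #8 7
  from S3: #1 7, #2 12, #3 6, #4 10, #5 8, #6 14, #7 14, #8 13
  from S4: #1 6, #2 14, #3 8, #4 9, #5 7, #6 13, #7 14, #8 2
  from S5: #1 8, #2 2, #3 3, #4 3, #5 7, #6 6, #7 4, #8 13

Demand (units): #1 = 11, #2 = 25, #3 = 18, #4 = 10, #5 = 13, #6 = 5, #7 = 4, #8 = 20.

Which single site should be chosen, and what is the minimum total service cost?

With exactly 1 open, each fleet base uses its cheapest among the chosen.
{S5}: #1→S5 8·11=88, #2→S5 2·25=50, #3→S5 3·18=54, #4→S5 3·10=30, #5→S5 7·13=91, #6→S5 6·5=30, #7→S5 4·4=16, #8→S5 13·20=260. Service cost 619.
{S2}: service cost 811
{S1}: service cost 900
Among all 5 size-1 choices, {S5} is lowest.

Choose S5 only; total service cost 619.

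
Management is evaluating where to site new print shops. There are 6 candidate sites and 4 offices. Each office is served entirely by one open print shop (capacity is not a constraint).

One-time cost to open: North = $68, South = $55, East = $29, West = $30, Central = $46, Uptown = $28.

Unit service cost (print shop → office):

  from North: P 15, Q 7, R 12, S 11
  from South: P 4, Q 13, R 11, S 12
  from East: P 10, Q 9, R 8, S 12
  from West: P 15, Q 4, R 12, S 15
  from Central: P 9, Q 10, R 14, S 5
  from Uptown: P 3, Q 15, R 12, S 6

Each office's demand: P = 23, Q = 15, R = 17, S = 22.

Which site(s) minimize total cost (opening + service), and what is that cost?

Open East, West and Uptown; minimum total cost 484.

For any fixed open set, each office goes to its cheapest open site; total = fixed + service.
{East, West, Uptown}: P→Uptown 3·23=69, Q→West 4·15=60, R→East 8·17=136, S→Uptown 6·22=132. Service 397; fixed 87; total 484.
{East, West, Central, Uptown}: service 375 + fixed 133 = 508
{West, Uptown}: P→Uptown 3·23=69, Q→West 4·15=60, R→West 12·17=204, S→Uptown 6·22=132. Service 465; fixed 58; total 523.
{North, South, East, West, Central, Uptown}: P→Uptown 3·23=69, Q→West 4·15=60, R→East 8·17=136, S→Central 5·22=110. Service 375; fixed 256; total 631.
No other subset beats 484.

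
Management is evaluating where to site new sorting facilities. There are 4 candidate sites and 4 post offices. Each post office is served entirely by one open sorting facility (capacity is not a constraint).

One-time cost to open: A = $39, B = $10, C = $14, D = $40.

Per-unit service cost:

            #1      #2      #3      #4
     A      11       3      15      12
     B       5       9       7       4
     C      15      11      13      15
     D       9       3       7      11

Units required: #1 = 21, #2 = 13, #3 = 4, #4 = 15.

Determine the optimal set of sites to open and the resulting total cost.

For any fixed open set, each post office goes to its cheapest open site; total = fixed + service.
{A, B}: #1→B 5·21=105, #2→A 3·13=39, #3→B 7·4=28, #4→B 4·15=60. Service 232; fixed 49; total 281.
{B, D}: #1→B 5·21=105, #2→D 3·13=39, #3→B 7·4=28, #4→B 4·15=60. Service 232; fixed 50; total 282.
{A, B, C}: service 232 + fixed 63 = 295
{A, B, C, D}: service 232 + fixed 103 = 335
No other subset beats 281.

Open A and B; minimum total cost 281.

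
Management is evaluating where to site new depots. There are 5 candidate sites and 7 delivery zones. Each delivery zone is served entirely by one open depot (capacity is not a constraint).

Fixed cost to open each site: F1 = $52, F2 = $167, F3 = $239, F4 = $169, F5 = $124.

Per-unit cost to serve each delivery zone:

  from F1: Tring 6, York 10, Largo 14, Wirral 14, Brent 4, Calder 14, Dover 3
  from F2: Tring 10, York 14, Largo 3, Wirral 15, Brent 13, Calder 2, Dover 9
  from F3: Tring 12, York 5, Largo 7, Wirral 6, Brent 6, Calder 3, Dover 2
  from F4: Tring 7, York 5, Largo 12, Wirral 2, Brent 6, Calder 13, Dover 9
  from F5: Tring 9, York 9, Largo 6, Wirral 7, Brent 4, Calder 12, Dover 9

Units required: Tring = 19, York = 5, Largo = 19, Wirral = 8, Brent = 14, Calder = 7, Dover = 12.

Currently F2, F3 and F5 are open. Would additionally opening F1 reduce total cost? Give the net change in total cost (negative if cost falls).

Yes — net change −5 (cost falls by 5).

Current service cost with {F2, F3, F5}: 395.
Adding F1: each delivery zone re-picks its cheapest; new service cost 338, saving 57.
Extra fixed cost: 52. Net change = 52 − 57 = -5.
(Totals: 925 → 920.)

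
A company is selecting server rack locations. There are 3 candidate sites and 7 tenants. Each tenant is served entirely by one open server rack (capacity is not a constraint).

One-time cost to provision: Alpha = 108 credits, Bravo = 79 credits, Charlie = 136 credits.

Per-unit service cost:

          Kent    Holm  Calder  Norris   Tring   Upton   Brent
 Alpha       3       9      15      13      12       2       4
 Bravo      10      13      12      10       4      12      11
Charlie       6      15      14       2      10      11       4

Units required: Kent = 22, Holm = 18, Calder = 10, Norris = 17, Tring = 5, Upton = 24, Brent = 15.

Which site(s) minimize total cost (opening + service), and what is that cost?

For any fixed open set, each tenant goes to its cheapest open site; total = fixed + service.
{Alpha, Charlie}: Kent→Alpha 3·22=66, Holm→Alpha 9·18=162, Calder→Charlie 14·10=140, Norris→Charlie 2·17=34, Tring→Charlie 10·5=50, Upton→Alpha 2·24=48, Brent→Alpha 4·15=60. Service 560; fixed 244; total 804.
{Alpha, Bravo}: service 646 + fixed 187 = 833
{Alpha, Bravo, Charlie}: service 510 + fixed 323 = 833
{Bravo}: service 1217 + fixed 79 = 1296
No other subset beats 804.

Open Alpha and Charlie; minimum total cost 804.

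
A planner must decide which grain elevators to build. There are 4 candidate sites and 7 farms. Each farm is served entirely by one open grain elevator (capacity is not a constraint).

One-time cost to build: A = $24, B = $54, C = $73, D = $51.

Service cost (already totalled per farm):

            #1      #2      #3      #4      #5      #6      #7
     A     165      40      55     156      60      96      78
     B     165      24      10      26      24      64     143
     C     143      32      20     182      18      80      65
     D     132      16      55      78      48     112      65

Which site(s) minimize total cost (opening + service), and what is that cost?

For any fixed open set, each farm goes to its cheapest open site; total = fixed + service.
{B, D}: #1→D 132, #2→D 16, #3→B 10, #4→B 26, #5→B 24, #6→B 64, #7→D 65. Service 337; fixed 105; total 442.
{A, B, D}: #1→D 132, #2→D 16, #3→B 10, #4→B 26, #5→B 24, #6→B 64, #7→D 65. Service 337; fixed 129; total 466.
{A, B}: #1→A 165, #2→B 24, #3→B 10, #4→B 26, #5→B 24, #6→B 64, #7→A 78. Service 391; fixed 78; total 469.
{A, B, C, D}: #1→D 132, #2→D 16, #3→B 10, #4→B 26, #5→C 18, #6→B 64, #7→C 65. Service 331; fixed 202; total 533.
No other subset beats 442.

Open B and D; minimum total cost 442.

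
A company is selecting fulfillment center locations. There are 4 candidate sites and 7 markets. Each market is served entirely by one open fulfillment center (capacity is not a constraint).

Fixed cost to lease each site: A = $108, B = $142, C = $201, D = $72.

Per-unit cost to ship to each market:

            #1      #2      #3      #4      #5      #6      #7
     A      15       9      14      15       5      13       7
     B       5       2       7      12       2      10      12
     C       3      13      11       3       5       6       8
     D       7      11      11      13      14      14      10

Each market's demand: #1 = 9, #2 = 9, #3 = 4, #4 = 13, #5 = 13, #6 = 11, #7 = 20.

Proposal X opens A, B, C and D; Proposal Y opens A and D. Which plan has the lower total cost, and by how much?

Proposal X is cheaper by 18.

Proposal X: {A, B, C, D}: #1→C 3·9=27, #2→B 2·9=18, #3→B 7·4=28, #4→C 3·13=39, #5→B 2·13=26, #6→C 6·11=66, #7→A 7·20=140. Service 344; fixed 523; total 867.
Proposal Y: {A, D}: #1→D 7·9=63, #2→A 9·9=81, #3→D 11·4=44, #4→D 13·13=169, #5→A 5·13=65, #6→A 13·11=143, #7→A 7·20=140. Service 705; fixed 180; total 885.
Difference: |867 − 885| = 18.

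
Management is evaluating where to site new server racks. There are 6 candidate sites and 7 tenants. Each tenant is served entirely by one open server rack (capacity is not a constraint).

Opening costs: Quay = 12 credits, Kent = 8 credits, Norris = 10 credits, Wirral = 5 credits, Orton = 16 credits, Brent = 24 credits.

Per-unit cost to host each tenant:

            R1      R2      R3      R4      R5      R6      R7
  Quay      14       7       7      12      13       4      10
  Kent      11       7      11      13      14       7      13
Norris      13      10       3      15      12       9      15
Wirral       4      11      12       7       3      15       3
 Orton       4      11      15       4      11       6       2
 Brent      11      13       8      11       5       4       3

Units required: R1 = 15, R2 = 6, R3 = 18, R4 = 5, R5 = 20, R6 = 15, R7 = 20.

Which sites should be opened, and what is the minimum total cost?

Open Quay, Norris, Wirral and Orton; minimum total cost 379.

For any fixed open set, each tenant goes to its cheapest open site; total = fixed + service.
{Quay, Norris, Wirral, Orton}: R1→Wirral 4·15=60, R2→Quay 7·6=42, R3→Norris 3·18=54, R4→Orton 4·5=20, R5→Wirral 3·20=60, R6→Quay 4·15=60, R7→Orton 2·20=40. Service 336; fixed 43; total 379.
{Quay, Kent, Norris, Wirral, Orton}: R1→Wirral 4·15=60, R2→Quay 7·6=42, R3→Norris 3·18=54, R4→Orton 4·5=20, R5→Wirral 3·20=60, R6→Quay 4·15=60, R7→Orton 2·20=40. Service 336; fixed 51; total 387.
{Quay, Norris, Wirral}: service 371 + fixed 27 = 398
{Quay, Kent, Norris, Wirral, Orton, Brent}: service 336 + fixed 75 = 411
No other subset beats 379.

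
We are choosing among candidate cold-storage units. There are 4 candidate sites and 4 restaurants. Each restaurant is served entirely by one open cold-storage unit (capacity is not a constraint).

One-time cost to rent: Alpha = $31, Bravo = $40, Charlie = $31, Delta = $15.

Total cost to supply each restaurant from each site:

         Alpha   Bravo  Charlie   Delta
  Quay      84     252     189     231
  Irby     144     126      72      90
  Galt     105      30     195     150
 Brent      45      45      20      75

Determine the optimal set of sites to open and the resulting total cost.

For any fixed open set, each restaurant goes to its cheapest open site; total = fixed + service.
{Alpha, Bravo, Charlie}: Quay→Alpha 84, Irby→Charlie 72, Galt→Bravo 30, Brent→Charlie 20. Service 206; fixed 102; total 308.
{Alpha, Bravo, Charlie, Delta}: Quay→Alpha 84, Irby→Charlie 72, Galt→Bravo 30, Brent→Charlie 20. Service 206; fixed 117; total 323.
{Alpha, Bravo, Delta}: service 249 + fixed 86 = 335
{Delta}: Quay→Delta 231, Irby→Delta 90, Galt→Delta 150, Brent→Delta 75. Service 546; fixed 15; total 561.
No other subset beats 308.

Open Alpha, Bravo and Charlie; minimum total cost 308.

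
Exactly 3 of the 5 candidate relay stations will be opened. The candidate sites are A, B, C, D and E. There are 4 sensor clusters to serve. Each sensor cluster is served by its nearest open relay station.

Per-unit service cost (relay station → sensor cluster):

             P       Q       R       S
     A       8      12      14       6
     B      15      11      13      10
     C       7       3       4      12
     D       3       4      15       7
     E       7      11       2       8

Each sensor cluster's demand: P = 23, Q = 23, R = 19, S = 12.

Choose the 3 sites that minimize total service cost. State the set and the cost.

Choose C, D and E; total service cost 260.

With exactly 3 open, each sensor cluster uses its cheapest among the chosen.
{C, D, E}: P→D 3·23=69, Q→C 3·23=69, R→E 2·19=38, S→D 7·12=84. Service cost 260.
{A, D, E}: service cost 271
{B, D, E}: service cost 283
Among all 10 size-3 choices, {C, D, E} is lowest.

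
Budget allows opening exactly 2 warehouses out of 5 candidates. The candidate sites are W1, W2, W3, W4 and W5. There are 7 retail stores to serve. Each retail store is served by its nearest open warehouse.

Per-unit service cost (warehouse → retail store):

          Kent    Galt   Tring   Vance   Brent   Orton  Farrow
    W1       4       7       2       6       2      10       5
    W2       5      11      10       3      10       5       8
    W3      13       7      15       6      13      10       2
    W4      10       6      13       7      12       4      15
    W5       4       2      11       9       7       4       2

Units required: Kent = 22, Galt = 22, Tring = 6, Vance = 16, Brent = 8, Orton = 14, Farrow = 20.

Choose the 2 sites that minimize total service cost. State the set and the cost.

With exactly 2 open, each retail store uses its cheapest among the chosen.
{W1, W5}: Kent→W1 4·22=88, Galt→W5 2·22=44, Tring→W1 2·6=12, Vance→W1 6·16=96, Brent→W1 2·8=16, Orton→W5 4·14=56, Farrow→W5 2·20=40. Service cost 352.
{W2, W5}: service cost 392
{W3, W5}: service cost 446
Among all 10 size-2 choices, {W1, W5} is lowest.

Choose W1 and W5; total service cost 352.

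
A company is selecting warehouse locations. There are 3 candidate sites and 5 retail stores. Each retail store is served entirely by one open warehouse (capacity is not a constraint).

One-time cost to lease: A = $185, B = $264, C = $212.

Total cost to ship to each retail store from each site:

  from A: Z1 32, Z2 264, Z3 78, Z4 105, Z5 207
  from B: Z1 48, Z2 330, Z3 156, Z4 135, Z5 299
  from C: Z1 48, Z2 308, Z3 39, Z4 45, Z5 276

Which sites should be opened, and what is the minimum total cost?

Open A only; minimum total cost 871.

For any fixed open set, each retail store goes to its cheapest open site; total = fixed + service.
{A}: Z1→A 32, Z2→A 264, Z3→A 78, Z4→A 105, Z5→A 207. Service 686; fixed 185; total 871.
{C}: service 716 + fixed 212 = 928
{A, C}: Z1→A 32, Z2→A 264, Z3→C 39, Z4→C 45, Z5→A 207. Service 587; fixed 397; total 984.
{A, B, C}: Z1→A 32, Z2→A 264, Z3→C 39, Z4→C 45, Z5→A 207. Service 587; fixed 661; total 1248.
No other subset beats 871.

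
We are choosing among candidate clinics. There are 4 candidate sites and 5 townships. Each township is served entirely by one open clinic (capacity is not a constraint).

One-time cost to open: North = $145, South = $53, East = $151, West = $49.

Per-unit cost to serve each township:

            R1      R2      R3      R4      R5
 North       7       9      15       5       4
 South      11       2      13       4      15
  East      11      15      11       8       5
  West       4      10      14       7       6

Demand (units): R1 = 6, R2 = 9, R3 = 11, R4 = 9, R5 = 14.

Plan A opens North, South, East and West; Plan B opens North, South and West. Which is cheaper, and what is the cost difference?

Plan B is cheaper by 129.

Plan A: {North, South, East, West}: R1→West 4·6=24, R2→South 2·9=18, R3→East 11·11=121, R4→South 4·9=36, R5→North 4·14=56. Service 255; fixed 398; total 653.
Plan B: {North, South, West}: R1→West 4·6=24, R2→South 2·9=18, R3→South 13·11=143, R4→South 4·9=36, R5→North 4·14=56. Service 277; fixed 247; total 524.
Difference: |653 − 524| = 129.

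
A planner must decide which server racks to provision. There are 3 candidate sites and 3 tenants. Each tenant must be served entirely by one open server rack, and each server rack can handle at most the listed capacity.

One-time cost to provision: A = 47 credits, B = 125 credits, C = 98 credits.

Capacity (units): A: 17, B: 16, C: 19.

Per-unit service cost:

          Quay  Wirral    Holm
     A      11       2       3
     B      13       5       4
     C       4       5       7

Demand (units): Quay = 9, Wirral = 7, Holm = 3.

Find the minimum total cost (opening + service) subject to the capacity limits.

Minimum total cost: 190

Open {C}: Quay→C 4·9=36, Wirral→C 5·7=35, Holm→C 7·3=21.
Loads: C carries 19/19. Service 92; fixed 98; total 190.
Next best feasible plan costs 204.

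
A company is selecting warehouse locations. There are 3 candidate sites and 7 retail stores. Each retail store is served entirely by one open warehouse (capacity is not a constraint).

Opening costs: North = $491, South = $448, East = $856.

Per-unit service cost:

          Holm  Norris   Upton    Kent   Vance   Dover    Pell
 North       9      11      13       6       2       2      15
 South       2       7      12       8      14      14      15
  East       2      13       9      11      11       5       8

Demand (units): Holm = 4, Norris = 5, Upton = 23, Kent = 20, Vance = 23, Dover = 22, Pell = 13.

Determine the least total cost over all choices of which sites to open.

For any fixed open set, each retail store goes to its cheapest open site; total = fixed + service.
{North}: Holm→North 9·4=36, Norris→North 11·5=55, Upton→North 13·23=299, Kent→North 6·20=120, Vance→North 2·23=46, Dover→North 2·22=44, Pell→North 15·13=195. Service 795; fixed 491; total 1286.
{North, South}: service 724 + fixed 939 = 1663
{South}: Holm→South 2·4=8, Norris→South 7·5=35, Upton→South 12·23=276, Kent→South 8·20=160, Vance→South 14·23=322, Dover→South 14·22=308, Pell→South 15·13=195. Service 1304; fixed 448; total 1752.
{North, South, East}: Holm→South 2·4=8, Norris→South 7·5=35, Upton→East 9·23=207, Kent→North 6·20=120, Vance→North 2·23=46, Dover→North 2·22=44, Pell→East 8·13=104. Service 564; fixed 1795; total 2359.
No other subset beats 1286.

Minimum total cost: 1286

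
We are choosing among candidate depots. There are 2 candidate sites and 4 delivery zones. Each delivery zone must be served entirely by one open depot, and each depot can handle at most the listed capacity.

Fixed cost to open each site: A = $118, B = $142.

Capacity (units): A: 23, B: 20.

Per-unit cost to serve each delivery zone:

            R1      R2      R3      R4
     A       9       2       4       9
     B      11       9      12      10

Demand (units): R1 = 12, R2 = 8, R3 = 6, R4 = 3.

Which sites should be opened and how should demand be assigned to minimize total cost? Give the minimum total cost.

Open {A, B}: R1→B 11·12=132, R2→A 2·8=16, R3→A 4·6=24, R4→A 9·3=27.
Loads: A carries 17/23, B carries 12/20. Service 199; fixed 260; total 459.
Next best feasible plan costs 462.

Minimum total cost: 459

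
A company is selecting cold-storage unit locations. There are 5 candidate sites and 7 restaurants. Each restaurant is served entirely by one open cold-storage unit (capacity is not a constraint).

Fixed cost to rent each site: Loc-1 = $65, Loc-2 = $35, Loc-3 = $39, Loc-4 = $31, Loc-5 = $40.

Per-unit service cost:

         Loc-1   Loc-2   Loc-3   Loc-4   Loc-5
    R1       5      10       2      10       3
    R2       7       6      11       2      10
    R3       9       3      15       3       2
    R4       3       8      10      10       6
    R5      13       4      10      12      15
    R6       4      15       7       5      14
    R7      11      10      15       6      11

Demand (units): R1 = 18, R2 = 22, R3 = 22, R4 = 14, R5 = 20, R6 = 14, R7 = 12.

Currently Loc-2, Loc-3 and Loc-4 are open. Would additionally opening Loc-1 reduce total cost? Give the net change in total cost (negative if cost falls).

Current service cost with {Loc-2, Loc-3, Loc-4}: 480.
Adding Loc-1: each restaurant re-picks its cheapest; new service cost 396, saving 84.
Extra fixed cost: 65. Net change = 65 − 84 = -19.
(Totals: 585 → 566.)

Yes — net change −19 (cost falls by 19).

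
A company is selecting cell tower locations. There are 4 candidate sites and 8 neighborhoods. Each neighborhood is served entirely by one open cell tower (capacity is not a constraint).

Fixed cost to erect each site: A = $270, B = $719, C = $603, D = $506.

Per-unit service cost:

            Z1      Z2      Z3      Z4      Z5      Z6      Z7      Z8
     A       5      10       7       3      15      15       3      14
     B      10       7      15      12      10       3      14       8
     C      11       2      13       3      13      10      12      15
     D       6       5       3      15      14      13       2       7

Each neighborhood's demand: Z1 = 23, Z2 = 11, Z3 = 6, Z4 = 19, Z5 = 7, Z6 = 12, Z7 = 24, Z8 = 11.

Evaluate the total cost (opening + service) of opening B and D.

Each neighborhood is assigned to its cheapest site among the open ones.
{B, D}: Z1→D 6·23=138, Z2→D 5·11=55, Z3→D 3·6=18, Z4→B 12·19=228, Z5→B 10·7=70, Z6→B 3·12=36, Z7→D 2·24=48, Z8→D 7·11=77. Service 670; fixed 1225; total 1895.

Total cost: 1895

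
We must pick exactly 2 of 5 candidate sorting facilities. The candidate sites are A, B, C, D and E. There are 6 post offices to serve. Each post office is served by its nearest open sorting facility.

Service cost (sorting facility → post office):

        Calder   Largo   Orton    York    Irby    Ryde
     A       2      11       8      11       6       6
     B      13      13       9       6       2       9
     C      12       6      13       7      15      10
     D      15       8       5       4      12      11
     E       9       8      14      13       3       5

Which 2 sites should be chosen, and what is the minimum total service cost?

Choose A and D; total service cost 31.

With exactly 2 open, each post office uses its cheapest among the chosen.
{A, D}: Calder→A 2, Largo→D 8, Orton→D 5, York→D 4, Irby→A 6, Ryde→A 6. Service cost 31.
{D, E}: service cost 34
{A, B}: service cost 35
Among all 10 size-2 choices, {A, D} is lowest.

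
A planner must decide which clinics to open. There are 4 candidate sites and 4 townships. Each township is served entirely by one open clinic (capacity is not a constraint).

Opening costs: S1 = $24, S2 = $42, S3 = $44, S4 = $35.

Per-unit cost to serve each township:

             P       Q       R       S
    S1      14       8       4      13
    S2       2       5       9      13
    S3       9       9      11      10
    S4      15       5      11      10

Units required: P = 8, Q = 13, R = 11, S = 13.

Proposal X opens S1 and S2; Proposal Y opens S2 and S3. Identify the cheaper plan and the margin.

Proposal X is cheaper by 36.

Proposal X: {S1, S2}: P→S2 2·8=16, Q→S2 5·13=65, R→S1 4·11=44, S→S1 13·13=169. Service 294; fixed 66; total 360.
Proposal Y: {S2, S3}: P→S2 2·8=16, Q→S2 5·13=65, R→S2 9·11=99, S→S3 10·13=130. Service 310; fixed 86; total 396.
Difference: |360 − 396| = 36.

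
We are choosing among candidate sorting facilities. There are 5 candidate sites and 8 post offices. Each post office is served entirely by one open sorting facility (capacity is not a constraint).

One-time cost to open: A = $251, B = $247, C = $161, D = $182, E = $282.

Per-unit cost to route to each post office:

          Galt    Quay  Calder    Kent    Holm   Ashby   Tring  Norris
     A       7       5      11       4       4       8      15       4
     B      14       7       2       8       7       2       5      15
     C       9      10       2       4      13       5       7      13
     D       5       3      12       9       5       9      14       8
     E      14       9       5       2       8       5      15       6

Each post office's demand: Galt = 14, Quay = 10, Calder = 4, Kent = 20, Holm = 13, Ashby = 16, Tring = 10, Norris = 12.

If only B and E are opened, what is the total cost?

Total cost: 1088

Each post office is assigned to its cheapest site among the open ones.
{B, E}: Galt→B 14·14=196, Quay→B 7·10=70, Calder→B 2·4=8, Kent→E 2·20=40, Holm→B 7·13=91, Ashby→B 2·16=32, Tring→B 5·10=50, Norris→E 6·12=72. Service 559; fixed 529; total 1088.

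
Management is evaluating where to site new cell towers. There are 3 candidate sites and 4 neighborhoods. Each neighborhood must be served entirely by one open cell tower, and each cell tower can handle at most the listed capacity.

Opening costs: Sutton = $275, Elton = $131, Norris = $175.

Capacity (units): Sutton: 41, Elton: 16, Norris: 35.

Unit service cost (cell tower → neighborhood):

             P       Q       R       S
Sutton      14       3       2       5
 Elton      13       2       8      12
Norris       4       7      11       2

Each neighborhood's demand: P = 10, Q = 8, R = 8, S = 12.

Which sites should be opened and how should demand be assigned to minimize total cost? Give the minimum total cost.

Open {Elton, Norris}: P→Norris 4·10=40, Q→Elton 2·8=16, R→Elton 8·8=64, S→Norris 2·12=24.
Loads: Elton carries 16/16, Norris carries 22/35. Service 144; fixed 306; total 450.
Next best feasible plan costs 474.

Minimum total cost: 450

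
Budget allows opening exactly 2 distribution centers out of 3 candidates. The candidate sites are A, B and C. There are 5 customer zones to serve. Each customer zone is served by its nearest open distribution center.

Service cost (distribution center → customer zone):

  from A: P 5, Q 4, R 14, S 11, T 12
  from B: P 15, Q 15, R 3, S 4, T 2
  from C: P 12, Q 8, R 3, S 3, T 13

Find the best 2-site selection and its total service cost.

Choose A and B; total service cost 18.

With exactly 2 open, each customer zone uses its cheapest among the chosen.
{A, B}: P→A 5, Q→A 4, R→B 3, S→B 4, T→B 2. Service cost 18.
{A, C}: service cost 27
{B, C}: service cost 28
Among all 3 size-2 choices, {A, B} is lowest.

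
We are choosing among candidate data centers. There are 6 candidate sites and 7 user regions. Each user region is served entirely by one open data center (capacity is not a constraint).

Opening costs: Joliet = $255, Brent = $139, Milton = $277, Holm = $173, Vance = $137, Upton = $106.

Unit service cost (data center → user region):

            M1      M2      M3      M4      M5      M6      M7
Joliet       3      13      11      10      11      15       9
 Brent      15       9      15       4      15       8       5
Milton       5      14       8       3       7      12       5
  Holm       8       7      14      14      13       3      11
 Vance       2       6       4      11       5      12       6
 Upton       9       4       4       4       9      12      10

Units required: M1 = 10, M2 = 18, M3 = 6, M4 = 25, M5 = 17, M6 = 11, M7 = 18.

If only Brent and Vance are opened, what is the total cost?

Each user region is assigned to its cheapest site among the open ones.
{Brent, Vance}: M1→Vance 2·10=20, M2→Vance 6·18=108, M3→Vance 4·6=24, M4→Brent 4·25=100, M5→Vance 5·17=85, M6→Brent 8·11=88, M7→Brent 5·18=90. Service 515; fixed 276; total 791.

Total cost: 791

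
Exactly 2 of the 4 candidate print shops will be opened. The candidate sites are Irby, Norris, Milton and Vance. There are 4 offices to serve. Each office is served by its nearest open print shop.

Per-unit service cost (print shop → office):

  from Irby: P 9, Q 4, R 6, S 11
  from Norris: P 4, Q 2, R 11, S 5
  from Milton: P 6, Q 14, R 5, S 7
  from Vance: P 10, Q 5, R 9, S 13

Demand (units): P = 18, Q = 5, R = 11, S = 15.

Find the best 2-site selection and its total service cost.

With exactly 2 open, each office uses its cheapest among the chosen.
{Norris, Milton}: P→Norris 4·18=72, Q→Norris 2·5=10, R→Milton 5·11=55, S→Norris 5·15=75. Service cost 212.
{Irby, Norris}: service cost 223
{Norris, Vance}: service cost 256
Among all 6 size-2 choices, {Norris, Milton} is lowest.

Choose Norris and Milton; total service cost 212.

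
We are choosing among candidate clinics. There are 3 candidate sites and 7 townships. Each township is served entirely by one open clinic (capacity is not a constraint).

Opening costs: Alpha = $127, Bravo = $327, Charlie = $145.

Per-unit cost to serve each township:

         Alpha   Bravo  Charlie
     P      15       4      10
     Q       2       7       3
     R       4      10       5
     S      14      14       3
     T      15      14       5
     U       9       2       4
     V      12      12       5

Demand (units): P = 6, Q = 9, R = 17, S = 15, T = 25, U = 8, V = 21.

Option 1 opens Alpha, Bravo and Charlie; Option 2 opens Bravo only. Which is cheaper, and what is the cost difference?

Option 1: {Alpha, Bravo, Charlie}: P→Bravo 4·6=24, Q→Alpha 2·9=18, R→Alpha 4·17=68, S→Charlie 3·15=45, T→Charlie 5·25=125, U→Bravo 2·8=16, V→Charlie 5·21=105. Service 401; fixed 599; total 1000.
Option 2: {Bravo}: P→Bravo 4·6=24, Q→Bravo 7·9=63, R→Bravo 10·17=170, S→Bravo 14·15=210, T→Bravo 14·25=350, U→Bravo 2·8=16, V→Bravo 12·21=252. Service 1085; fixed 327; total 1412.
Difference: |1000 − 1412| = 412.

Option 1 is cheaper by 412.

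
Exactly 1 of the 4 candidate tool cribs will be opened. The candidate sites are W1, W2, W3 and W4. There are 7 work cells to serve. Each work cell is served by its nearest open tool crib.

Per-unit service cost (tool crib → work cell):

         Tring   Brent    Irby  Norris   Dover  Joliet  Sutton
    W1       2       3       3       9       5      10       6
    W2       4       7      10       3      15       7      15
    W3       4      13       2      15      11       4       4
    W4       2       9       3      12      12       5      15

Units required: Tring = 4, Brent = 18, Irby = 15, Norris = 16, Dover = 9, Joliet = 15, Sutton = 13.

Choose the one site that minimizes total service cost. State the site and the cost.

With exactly 1 open, each work cell uses its cheapest among the chosen.
{W1}: Tring→W1 2·4=8, Brent→W1 3·18=54, Irby→W1 3·15=45, Norris→W1 9·16=144, Dover→W1 5·9=45, Joliet→W1 10·15=150, Sutton→W1 6·13=78. Service cost 524.
{W3}: service cost 731
{W2}: service cost 775
Among all 4 size-1 choices, {W1} is lowest.

Choose W1 only; total service cost 524.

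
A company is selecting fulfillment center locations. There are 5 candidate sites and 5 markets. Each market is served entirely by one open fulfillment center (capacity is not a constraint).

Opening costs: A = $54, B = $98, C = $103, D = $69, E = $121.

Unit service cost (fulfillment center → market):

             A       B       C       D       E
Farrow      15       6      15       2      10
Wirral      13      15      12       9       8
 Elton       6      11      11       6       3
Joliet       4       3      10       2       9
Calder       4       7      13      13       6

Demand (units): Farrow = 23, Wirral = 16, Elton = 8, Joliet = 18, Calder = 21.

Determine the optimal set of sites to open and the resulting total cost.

Open A and D; minimum total cost 481.

For any fixed open set, each market goes to its cheapest open site; total = fixed + service.
{A, D}: Farrow→D 2·23=46, Wirral→D 9·16=144, Elton→A 6·8=48, Joliet→D 2·18=36, Calder→A 4·21=84. Service 358; fixed 123; total 481.
{D, E}: Farrow→D 2·23=46, Wirral→E 8·16=128, Elton→E 3·8=24, Joliet→D 2·18=36, Calder→E 6·21=126. Service 360; fixed 190; total 550.
{A, D, E}: service 318 + fixed 244 = 562
{A, B, C, D, E}: Farrow→D 2·23=46, Wirral→E 8·16=128, Elton→E 3·8=24, Joliet→D 2·18=36, Calder→A 4·21=84. Service 318; fixed 445; total 763.
No other subset beats 481.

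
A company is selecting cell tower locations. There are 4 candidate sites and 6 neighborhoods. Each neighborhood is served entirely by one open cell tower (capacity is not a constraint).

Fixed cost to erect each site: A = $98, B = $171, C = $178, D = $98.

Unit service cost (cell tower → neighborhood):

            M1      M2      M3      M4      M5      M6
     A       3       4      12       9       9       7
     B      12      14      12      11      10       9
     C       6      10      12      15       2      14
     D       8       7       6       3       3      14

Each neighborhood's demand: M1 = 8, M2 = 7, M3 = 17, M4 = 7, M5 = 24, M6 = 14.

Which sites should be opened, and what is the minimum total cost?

Open A and D; minimum total cost 541.

For any fixed open set, each neighborhood goes to its cheapest open site; total = fixed + service.
{A, D}: M1→A 3·8=24, M2→A 4·7=28, M3→D 6·17=102, M4→D 3·7=21, M5→D 3·24=72, M6→A 7·14=98. Service 345; fixed 196; total 541.
{D}: service 504 + fixed 98 = 602
{A, C, D}: service 321 + fixed 374 = 695
{A, B, C, D}: service 321 + fixed 545 = 866
No other subset beats 541.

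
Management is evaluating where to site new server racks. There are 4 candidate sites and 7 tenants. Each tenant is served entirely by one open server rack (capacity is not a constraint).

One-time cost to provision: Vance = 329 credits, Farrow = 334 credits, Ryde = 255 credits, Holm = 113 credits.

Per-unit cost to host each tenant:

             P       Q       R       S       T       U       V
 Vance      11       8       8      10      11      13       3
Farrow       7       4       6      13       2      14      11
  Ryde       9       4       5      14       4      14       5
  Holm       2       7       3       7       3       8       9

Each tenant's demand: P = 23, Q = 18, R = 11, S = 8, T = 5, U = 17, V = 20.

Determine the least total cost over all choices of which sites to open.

For any fixed open set, each tenant goes to its cheapest open site; total = fixed + service.
{Holm}: P→Holm 2·23=46, Q→Holm 7·18=126, R→Holm 3·11=33, S→Holm 7·8=56, T→Holm 3·5=15, U→Holm 8·17=136, V→Holm 9·20=180. Service 592; fixed 113; total 705.
{Ryde, Holm}: P→Holm 2·23=46, Q→Ryde 4·18=72, R→Holm 3·11=33, S→Holm 7·8=56, T→Holm 3·5=15, U→Holm 8·17=136, V→Ryde 5·20=100. Service 458; fixed 368; total 826.
{Vance, Holm}: service 472 + fixed 442 = 914
{Vance, Farrow, Ryde, Holm}: service 413 + fixed 1031 = 1444
No other subset beats 705.

Minimum total cost: 705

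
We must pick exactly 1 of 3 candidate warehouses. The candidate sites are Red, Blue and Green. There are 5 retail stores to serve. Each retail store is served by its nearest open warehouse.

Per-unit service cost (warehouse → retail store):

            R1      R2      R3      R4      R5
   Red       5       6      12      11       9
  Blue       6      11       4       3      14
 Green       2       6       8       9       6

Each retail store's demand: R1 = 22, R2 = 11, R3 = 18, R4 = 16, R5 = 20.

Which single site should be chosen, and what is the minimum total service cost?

Choose Green only; total service cost 518.

With exactly 1 open, each retail store uses its cheapest among the chosen.
{Green}: R1→Green 2·22=44, R2→Green 6·11=66, R3→Green 8·18=144, R4→Green 9·16=144, R5→Green 6·20=120. Service cost 518.
{Blue}: service cost 653
{Red}: service cost 748
Among all 3 size-1 choices, {Green} is lowest.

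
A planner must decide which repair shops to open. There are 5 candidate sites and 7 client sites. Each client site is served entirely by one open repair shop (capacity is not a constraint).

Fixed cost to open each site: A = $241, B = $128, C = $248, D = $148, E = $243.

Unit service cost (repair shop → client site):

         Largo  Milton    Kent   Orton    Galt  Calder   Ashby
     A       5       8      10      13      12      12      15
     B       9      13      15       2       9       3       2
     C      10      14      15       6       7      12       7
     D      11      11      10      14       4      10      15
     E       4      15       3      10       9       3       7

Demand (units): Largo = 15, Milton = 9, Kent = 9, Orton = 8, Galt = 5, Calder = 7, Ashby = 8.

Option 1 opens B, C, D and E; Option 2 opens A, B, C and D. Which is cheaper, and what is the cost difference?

Option 1 is cheaper by 49.

Option 1: {B, C, D, E}: Largo→E 4·15=60, Milton→D 11·9=99, Kent→E 3·9=27, Orton→B 2·8=16, Galt→D 4·5=20, Calder→B 3·7=21, Ashby→B 2·8=16. Service 259; fixed 767; total 1026.
Option 2: {A, B, C, D}: Largo→A 5·15=75, Milton→A 8·9=72, Kent→A 10·9=90, Orton→B 2·8=16, Galt→D 4·5=20, Calder→B 3·7=21, Ashby→B 2·8=16. Service 310; fixed 765; total 1075.
Difference: |1026 − 1075| = 49.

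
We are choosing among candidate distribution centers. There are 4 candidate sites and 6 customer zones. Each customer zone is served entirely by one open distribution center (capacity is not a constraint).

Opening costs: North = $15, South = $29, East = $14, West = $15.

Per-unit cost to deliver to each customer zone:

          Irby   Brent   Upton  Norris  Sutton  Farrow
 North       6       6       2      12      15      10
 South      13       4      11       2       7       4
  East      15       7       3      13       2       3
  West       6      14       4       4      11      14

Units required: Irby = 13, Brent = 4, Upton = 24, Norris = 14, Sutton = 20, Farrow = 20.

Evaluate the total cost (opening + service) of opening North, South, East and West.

Each customer zone is assigned to its cheapest site among the open ones.
{North, South, East, West}: Irby→North 6·13=78, Brent→South 4·4=16, Upton→North 2·24=48, Norris→South 2·14=28, Sutton→East 2·20=40, Farrow→East 3·20=60. Service 270; fixed 73; total 343.

Total cost: 343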